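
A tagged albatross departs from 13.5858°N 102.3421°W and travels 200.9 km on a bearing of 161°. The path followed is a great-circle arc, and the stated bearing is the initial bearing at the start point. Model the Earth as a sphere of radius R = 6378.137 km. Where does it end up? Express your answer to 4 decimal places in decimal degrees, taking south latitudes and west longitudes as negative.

latitude 11.8787°, longitude -101.7418°

Central angle δ = d/R = 0.031498 rad.
Start latitude φ₁ = 0.237117 rad; initial bearing θ = 2.809980 rad.
Destination latitude: φ₂ = arcsin( sin φ₁ cos δ + cos φ₁ sin δ cos θ ) = arcsin(0.205841) = 11.8787°.
Then Δλ = atan2(0.009966, 0.951152) = 0.010478 rad, from sin θ sin δ cos φ₁ over cos δ − sin φ₁ sin φ₂.
λ₂ = λ₁ + Δλ = -101.7418°.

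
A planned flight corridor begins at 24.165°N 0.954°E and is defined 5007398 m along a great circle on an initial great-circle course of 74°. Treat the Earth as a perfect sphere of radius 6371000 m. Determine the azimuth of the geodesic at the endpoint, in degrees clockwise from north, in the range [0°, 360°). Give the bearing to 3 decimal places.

final bearing 97.271°

Central angle δ = d/R = 0.785967 rad.
With φ₁ = 24.165° = 0.421759 rad and θ = 74° = 1.291544 rad:
Applying the spherical law of cosines for sides, sin φ₂ = sin φ₁ cos δ + cos φ₁ sin δ cos θ = 0.467227, so φ₂ = 27.854°.
Δλ = atan2( sin θ sin δ cos φ₁ , cos δ − sin φ₁ sin φ₂ ) = atan2(0.620504, 0.515437) = 0.877629 rad = 50.284°.
Hence λ₂ = 0.954° + 50.284° = 51.238°.
The forward bearing on arrival equals the back-azimuth from the destination plus 180°.
Back-azimuth from P₂ (27.854°, 51.238°) to P₁ (24.165°, 0.954°), with Δλ' = λ₁ − λ₂ = -50.284°: atan2( sin Δλ' cos φ₁ , cos φ₂ sin φ₁ − sin φ₂ cos φ₁ cos Δλ' ) = 277.271°.
Final bearing = (277.271° + 180°) mod 360° = 97.271°.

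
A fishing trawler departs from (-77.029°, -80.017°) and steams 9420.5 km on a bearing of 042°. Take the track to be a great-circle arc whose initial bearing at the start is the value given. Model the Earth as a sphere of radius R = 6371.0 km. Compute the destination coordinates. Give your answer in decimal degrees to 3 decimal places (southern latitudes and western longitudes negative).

latitude 4.384°, longitude -38.085°

The arc subtends δ = 9420.5/6371 = 1.478653 rad at the centre.
Start latitude φ₁ = -1.344410 rad; initial bearing θ = 0.733038 rad.
Destination latitude: φ₂ = arcsin( sin φ₁ cos δ + cos φ₁ sin δ cos θ ) = arcsin(0.076432) = 4.384°.
For the longitude increment, Δλ = atan2( sin θ sin δ cos φ₁, cos δ − sin φ₁ sin φ₂ ) = atan2(0.149554, 0.166495) = 41.932°.
λ₂ = λ₁ + Δλ = -38.085°.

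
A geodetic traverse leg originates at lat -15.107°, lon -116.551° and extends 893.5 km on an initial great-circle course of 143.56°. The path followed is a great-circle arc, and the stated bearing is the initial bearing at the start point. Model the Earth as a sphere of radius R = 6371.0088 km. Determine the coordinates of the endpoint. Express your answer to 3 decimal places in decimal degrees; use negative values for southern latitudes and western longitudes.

Angular distance δ = d/R = 893.5 / 6371.0088 = 0.140245 rad.
Converting: φ₁ = -0.263667 rad, θ = 2.505595 rad.
Applying the spherical law of cosines for sides, sin φ₂ = sin φ₁ cos δ + cos φ₁ sin δ cos θ = -0.366632, so φ₂ = -21.508°.
Then Δλ = atan2(0.080160, 0.894629) = 0.089363 rad, from sin θ sin δ cos φ₁ over cos δ − sin φ₁ sin φ₂.
λ₂ = -116.551° + 5.120° = -111.431°.

latitude -21.508°, longitude -111.431°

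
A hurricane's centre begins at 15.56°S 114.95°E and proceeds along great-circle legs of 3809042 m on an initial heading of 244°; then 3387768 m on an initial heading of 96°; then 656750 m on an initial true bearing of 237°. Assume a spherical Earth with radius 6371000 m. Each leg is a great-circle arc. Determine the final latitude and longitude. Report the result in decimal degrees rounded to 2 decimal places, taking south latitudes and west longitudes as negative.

latitude -29.40°, longitude 108.77°

Apply the spherical direct solution leg by leg, carrying full precision between legs.
Leg 1: from (-15.56°, 114.95°), δ = 3809042/6371000 = 0.597872 rad, θ = 244° → φ = -27.35°, λ = 80.23°.
Leg 2: from (-27.35°, 80.23°), δ = 3387768/6371000 = 0.531748 rad, θ = 96° → φ = -26.30°, λ = 114.46°.
Leg 3: from (-26.30°, 114.46°), δ = 656750/6371000 = 0.103084 rad, θ = 237° → φ = -29.40°, λ = 108.77°.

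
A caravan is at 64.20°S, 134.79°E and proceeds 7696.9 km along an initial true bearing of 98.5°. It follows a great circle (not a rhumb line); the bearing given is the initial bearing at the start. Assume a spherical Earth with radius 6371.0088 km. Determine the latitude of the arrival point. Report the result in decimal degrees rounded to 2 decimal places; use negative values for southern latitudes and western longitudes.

latitude -22.31°

The arc subtends δ = 7696.9/6371.0088 = 1.208113 rad at the centre.
With φ₁ = -64.20° = -1.120501 rad and θ = 98.5° = 1.719149 rad:
Applying the spherical law of cosines for sides, sin φ₂ = sin φ₁ cos δ + cos φ₁ sin δ cos θ = -0.379565, so φ₂ = -22.31°.
Δλ = atan2( sin θ sin δ cos φ₁ , cos δ − sin φ₁ sin φ₂ ) = atan2(0.402449, 0.013054) = 1.538370 rad = 88.14°.
λ₂ = 134.79° + 88.14° = 222.93°, normalized to (−180°, 180°] → -137.07°.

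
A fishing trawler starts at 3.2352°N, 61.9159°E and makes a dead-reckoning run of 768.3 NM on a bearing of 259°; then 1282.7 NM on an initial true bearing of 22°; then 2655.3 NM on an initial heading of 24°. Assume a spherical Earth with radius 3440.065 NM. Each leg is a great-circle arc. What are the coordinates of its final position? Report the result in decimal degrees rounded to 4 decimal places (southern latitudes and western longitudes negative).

Apply the spherical direct solution leg by leg, carrying full precision between legs.
Leg 1: from (3.2352°, 61.9159°), δ = 768.3/3440.065 = 0.223339 rad, θ = 259° → φ = 0.7356°, λ = 49.3575°.
Leg 2: from (0.7356°, 49.3575°), δ = 1282.7/3440.065 = 0.372871 rad, θ = 22° → φ = 20.4685°, λ = 57.7331°.
Leg 3: from (20.4685°, 57.7331°), δ = 2655.3/3440.065 = 0.771875 rad, θ = 24° → φ = 57.9454°, λ = 90.0452°.

latitude 57.9454°, longitude 90.0452°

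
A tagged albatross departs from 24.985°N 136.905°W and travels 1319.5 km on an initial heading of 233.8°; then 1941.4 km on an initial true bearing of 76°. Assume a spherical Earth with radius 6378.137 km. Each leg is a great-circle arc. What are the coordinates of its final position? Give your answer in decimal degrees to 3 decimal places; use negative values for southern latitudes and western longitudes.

Apply the spherical direct solution leg by leg, carrying full precision between legs.
Leg 1: from (24.985°, -136.905°), δ = 1319.5/6378.137 = 0.206879 rad, θ = 233.8° → φ = 17.663°, λ = -146.923°.
Leg 2: from (17.663°, -146.923°), δ = 1941.4/6378.137 = 0.304384 rad, θ = 76° → φ = 21.011°, λ = -128.772°.

latitude 21.011°, longitude -128.772°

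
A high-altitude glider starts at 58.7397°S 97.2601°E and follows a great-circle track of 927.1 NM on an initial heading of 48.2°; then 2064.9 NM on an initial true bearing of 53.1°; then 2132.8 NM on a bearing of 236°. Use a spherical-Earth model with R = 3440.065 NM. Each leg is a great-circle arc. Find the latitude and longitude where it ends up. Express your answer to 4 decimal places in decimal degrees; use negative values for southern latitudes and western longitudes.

Apply the spherical direct solution leg by leg, carrying full precision between legs.
Leg 1: from (-58.7397°, 97.2601°), δ = 927.1/3440.065 = 0.269501 rad, θ = 48.2° → φ = -47.0436°, λ = 114.1941°.
Leg 2: from (-47.0436°, 114.1941°), δ = 2064.9/3440.065 = 0.600250 rad, θ = 53.1° → φ = -21.8901°, λ = 143.3245°.
Leg 3: from (-21.8901°, 143.3245°), δ = 2132.8/3440.065 = 0.619988 rad, θ = 236° → φ = -37.2230°, λ = 106.1012°.

latitude -37.2230°, longitude 106.1012°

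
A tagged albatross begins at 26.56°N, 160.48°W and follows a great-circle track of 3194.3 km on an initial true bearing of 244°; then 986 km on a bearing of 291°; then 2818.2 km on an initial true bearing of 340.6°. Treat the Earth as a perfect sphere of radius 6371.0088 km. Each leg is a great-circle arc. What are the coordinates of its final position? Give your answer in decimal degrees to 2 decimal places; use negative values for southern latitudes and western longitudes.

Apply the spherical direct solution leg by leg, carrying full precision between legs.
Leg 1: from (26.56°, -160.48°), δ = 3194.3/6371.0088 = 0.501381 rad, θ = 244° → φ = 11.75°, λ = 173.34°.
Leg 2: from (11.75°, 173.34°), δ = 986/6371.0088 = 0.154764 rad, θ = 291° → φ = 14.79°, λ = 164.78°.
Leg 3: from (14.79°, 164.78°), δ = 2818.2/6371.0088 = 0.442348 rad, θ = 340.6° → φ = 38.40°, λ = 154.32°.

latitude 38.40°, longitude 154.32°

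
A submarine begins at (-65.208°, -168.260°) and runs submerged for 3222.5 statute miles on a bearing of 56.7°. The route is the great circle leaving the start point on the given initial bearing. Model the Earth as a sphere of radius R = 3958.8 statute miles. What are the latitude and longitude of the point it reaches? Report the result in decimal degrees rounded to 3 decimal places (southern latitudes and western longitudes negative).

Central angle δ = d/R = 0.814009 rad.
With φ₁ = -65.208° = -1.138094 rad and θ = 56.7° = 0.989602 rad:
Destination latitude: φ₂ = arcsin( sin φ₁ cos δ + cos φ₁ sin δ cos θ ) = arcsin(-0.455930) = -27.125°.
Then Δλ = atan2(0.254812, 0.272679) = 0.751538 rad, from sin θ sin δ cos φ₁ over cos δ − sin φ₁ sin φ₂.
λ₂ = -168.260° + 43.060° = -125.200°.

latitude -27.125°, longitude -125.200°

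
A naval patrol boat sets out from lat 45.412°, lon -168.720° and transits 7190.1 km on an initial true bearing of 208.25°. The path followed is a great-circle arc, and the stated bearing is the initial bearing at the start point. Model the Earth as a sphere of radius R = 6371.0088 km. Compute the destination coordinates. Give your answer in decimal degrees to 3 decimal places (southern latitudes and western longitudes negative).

latitude -14.721°, longitude 165.029°

Central angle δ = d/R = 1.128565 rad.
Converting: φ₁ = 0.792589 rad, θ = 3.634648 rad.
sin φ₂ = sin φ₁ cos δ + cos φ₁ sin δ cos θ = (0.712173)(0.427957) + (0.702004)(0.903799)(-0.880891) = -0.254120
φ₂ = asin(-0.254120) = -0.256938 rad = -14.721°.
Δλ = atan2( sin θ sin δ cos φ₁ , cos δ − sin φ₁ sin φ₂ ) = atan2(-0.300307, 0.608934) = -0.458168 rad = -26.251°.
λ₂ = -168.720° + -26.251° = -194.971°, normalized to (−180°, 180°] → 165.029°.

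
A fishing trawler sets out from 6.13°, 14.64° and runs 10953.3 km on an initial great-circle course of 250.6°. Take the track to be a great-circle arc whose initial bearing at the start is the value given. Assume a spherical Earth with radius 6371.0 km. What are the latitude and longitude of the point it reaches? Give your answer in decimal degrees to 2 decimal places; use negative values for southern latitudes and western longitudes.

latitude -20.02°, longitude -82.20°

Central angle δ = d/R = 1.719243 rad.
Start latitude φ₁ = 0.106989 rad; initial bearing θ = 4.373795 rad.
sin φ₂ = sin φ₁ cos δ + cos φ₁ sin δ cos θ = (0.106785)(-0.147903) + (0.994282)(0.989002)(-0.332161) = -0.342423
φ₂ = asin(-0.342423) = -0.349495 rad = -20.02°.
Δλ = atan2( sin θ sin δ cos φ₁ , cos δ − sin φ₁ sin φ₂ ) = atan2(-0.927515, -0.111337) = -1.690263 rad = -96.84°.
λ₂ = λ₁ + Δλ = -82.20°.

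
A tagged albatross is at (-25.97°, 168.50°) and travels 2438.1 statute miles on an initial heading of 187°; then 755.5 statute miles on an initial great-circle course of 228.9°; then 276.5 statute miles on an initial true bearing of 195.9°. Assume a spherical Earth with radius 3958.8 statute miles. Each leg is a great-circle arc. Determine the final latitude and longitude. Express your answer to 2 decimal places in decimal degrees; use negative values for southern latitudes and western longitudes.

latitude -70.44°, longitude 135.82°

Apply the spherical direct solution leg by leg, carrying full precision between legs.
Leg 1: from (-25.97°, 168.50°), δ = 2438.1/3958.8 = 0.615868 rad, θ = 187° → φ = -60.80°, λ = 160.20°.
Leg 2: from (-60.80°, 160.20°), δ = 755.5/3958.8 = 0.190841 rad, θ = 228.9° → φ = -66.62°, λ = 139.09°.
Leg 3: from (-66.62°, 139.09°), δ = 276.5/3958.8 = 0.069844 rad, θ = 195.9° → φ = -70.44°, λ = 135.82°.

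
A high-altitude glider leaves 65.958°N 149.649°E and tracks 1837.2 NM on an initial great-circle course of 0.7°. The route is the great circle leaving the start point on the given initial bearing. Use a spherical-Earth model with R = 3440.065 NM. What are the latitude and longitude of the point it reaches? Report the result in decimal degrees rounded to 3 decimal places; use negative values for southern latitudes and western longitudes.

latitude 83.435°, longitude -33.469°

Central angle δ = d/R = 0.534060 rad.
Start latitude φ₁ = 1.151184 rad; initial bearing θ = 0.012217 rad.
sin φ₂ = sin φ₁ cos δ + cos φ₁ sin δ cos θ = (0.913247)(0.860748) + (0.407406)(0.509032)(0.999925) = 0.993443
φ₂ = asin(0.993443) = 1.456213 rad = 83.435°.
Δλ = atan2( sin θ sin δ cos φ₁ , cos δ − sin φ₁ sin φ₂ ) = atan2(0.002534, -0.046511) = 3.087173 rad = 176.882°.
λ₂ = 149.649° + 176.882° = 326.531°, normalized to (−180°, 180°] → -33.469°.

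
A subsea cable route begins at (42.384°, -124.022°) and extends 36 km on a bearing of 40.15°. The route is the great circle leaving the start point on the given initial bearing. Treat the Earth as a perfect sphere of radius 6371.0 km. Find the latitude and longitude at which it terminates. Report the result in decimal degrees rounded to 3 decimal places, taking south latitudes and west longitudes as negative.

δ = 36/6371 = 0.005651 rad (0.3238°).
Converting: φ₁ = 0.739740 rad, θ = 0.700750 rad.
Destination latitude: φ₂ = arcsin( sin φ₁ cos δ + cos φ₁ sin δ cos θ ) = arcsin(0.677276) = 42.631°.
Δλ = atan2( sin θ sin δ cos φ₁ , cos δ − sin φ₁ sin φ₂ ) = atan2(0.002691, 0.543435) = 0.004952 rad = 0.284°.
λ₂ = -124.022° + 0.284° = -123.738°.

latitude 42.631°, longitude -123.738°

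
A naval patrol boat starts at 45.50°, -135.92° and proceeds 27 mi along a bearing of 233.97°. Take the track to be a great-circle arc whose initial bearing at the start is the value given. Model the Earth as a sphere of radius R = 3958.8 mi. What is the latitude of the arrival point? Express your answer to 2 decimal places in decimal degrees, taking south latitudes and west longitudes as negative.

latitude 45.27°

The arc subtends δ = 27/3958.8 = 0.006820 rad at the centre.
Converting: φ₁ = 0.794125 rad, θ = 4.083547 rad.
Destination latitude: φ₂ = arcsin( sin φ₁ cos δ + cos φ₁ sin δ cos θ ) = arcsin(0.710422) = 45.27°.
Then Δλ = atan2(-0.003866, 0.493268) = -0.007837 rad, from sin θ sin δ cos φ₁ over cos δ − sin φ₁ sin φ₂.
λ₂ = -135.92° + -0.45° = -136.37°.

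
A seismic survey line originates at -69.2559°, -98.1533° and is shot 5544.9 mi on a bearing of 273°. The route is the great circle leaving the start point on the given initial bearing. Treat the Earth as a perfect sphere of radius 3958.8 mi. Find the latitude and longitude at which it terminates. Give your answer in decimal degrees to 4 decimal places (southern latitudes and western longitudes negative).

latitude -8.0524°, longitude 178.1210°

Central angle δ = d/R = 1.400652 rad.
Converting: φ₁ = -1.208743 rad, θ = 4.764749 rad.
Applying the spherical law of cosines for sides, sin φ₂ = sin φ₁ cos δ + cos φ₁ sin δ cos θ = -0.140078, so φ₂ = -8.0524°.
For the longitude increment, Δλ = atan2( sin θ sin δ cos φ₁, cos δ − sin φ₁ sin φ₂ ) = atan2(-0.348602, 0.038328) = -83.7257°.
λ₂ = -98.1533° + -83.7257° = -181.8790°, normalized to (−180°, 180°] → 178.1210°.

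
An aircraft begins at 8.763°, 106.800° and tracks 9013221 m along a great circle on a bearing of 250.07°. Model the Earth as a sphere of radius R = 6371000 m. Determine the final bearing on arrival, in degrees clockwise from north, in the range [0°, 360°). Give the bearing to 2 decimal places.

final bearing 257.68°

The arc subtends δ = 9013221/6371000 = 1.414726 rad at the centre.
Start latitude φ₁ = 0.152943 rad; initial bearing θ = 4.364545 rad.
sin φ₂ = sin φ₁ cos δ + cos φ₁ sin δ cos θ = (0.152348)(0.155437) + (0.988327)(0.987846)(-0.340872) = -0.309118
φ₂ = asin(-0.309118) = -0.314265 rad = -18.006°.
For the longitude increment, Δλ = atan2( sin θ sin δ cos φ₁, cos δ − sin φ₁ sin φ₂ ) = atan2(-0.917843, 0.202531) = -77.557°.
λ₂ = λ₁ + Δλ = 29.243°.
The forward bearing on arrival equals the back-azimuth from the destination plus 180°.
Back-azimuth from P₂ (-18.01°, 29.24°) to P₁ (8.76°, 106.80°), with Δλ' = λ₁ − λ₂ = 77.56°: atan2( sin Δλ' cos φ₁ , cos φ₂ sin φ₁ − sin φ₂ cos φ₁ cos Δλ' ) = 77.68°.
Final bearing = (77.68° + 180°) mod 360° = 257.68°.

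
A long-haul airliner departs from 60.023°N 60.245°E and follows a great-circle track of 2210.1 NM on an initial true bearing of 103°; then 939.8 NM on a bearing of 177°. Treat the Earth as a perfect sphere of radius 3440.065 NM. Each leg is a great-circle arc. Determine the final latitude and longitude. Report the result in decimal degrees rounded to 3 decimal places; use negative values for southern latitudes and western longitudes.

latitude 23.134°, longitude 109.610°

Apply the spherical direct solution leg by leg, carrying full precision between legs.
Leg 1: from (60.023°, 60.245°), δ = 2210.1/3440.065 = 0.642459 rad, θ = 103° → φ = 38.769°, λ = 108.730°.
Leg 2: from (38.769°, 108.730°), δ = 939.8/3440.065 = 0.273193 rad, θ = 177° → φ = 23.134°, λ = 109.610°.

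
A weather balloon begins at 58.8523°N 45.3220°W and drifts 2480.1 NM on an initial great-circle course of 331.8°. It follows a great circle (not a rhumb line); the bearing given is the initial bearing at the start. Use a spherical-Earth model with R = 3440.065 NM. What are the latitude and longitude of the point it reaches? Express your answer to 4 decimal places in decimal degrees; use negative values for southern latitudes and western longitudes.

latitude 70.6988°, longitude -154.6378°

Central angle δ = d/R = 0.720946 rad.
Start latitude φ₁ = 1.027166 rad; initial bearing θ = 5.791002 rad.
Destination latitude: φ₂ = arcsin( sin φ₁ cos δ + cos φ₁ sin δ cos θ ) = arcsin(0.943794) = 70.6988°.
For the longitude increment, Δλ = atan2( sin θ sin δ cos φ₁, cos δ − sin φ₁ sin φ₂ ) = atan2(-0.161344, -0.056552) = -109.3158°.
λ₂ = -45.3220° + -109.3158° = -154.6378°.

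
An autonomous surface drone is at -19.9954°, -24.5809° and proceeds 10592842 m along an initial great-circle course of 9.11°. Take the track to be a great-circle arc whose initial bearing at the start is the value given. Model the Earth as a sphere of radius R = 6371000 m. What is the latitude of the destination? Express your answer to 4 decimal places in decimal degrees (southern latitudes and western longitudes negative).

latitude 72.8088°

The arc subtends δ = 10592842/6371000 = 1.662666 rad at the centre.
Start latitude φ₁ = -0.348986 rad; initial bearing θ = 0.158999 rad.
Applying the spherical law of cosines for sides, sin φ₂ = sin φ₁ cos δ + cos φ₁ sin δ cos θ = 0.955324, so φ₂ = 72.8088°.
Then Δλ = atan2(0.148159, 0.234928) = 0.562657 rad, from sin θ sin δ cos φ₁ over cos δ − sin φ₁ sin φ₂.
λ₂ = λ₁ + Δλ = 7.6569°.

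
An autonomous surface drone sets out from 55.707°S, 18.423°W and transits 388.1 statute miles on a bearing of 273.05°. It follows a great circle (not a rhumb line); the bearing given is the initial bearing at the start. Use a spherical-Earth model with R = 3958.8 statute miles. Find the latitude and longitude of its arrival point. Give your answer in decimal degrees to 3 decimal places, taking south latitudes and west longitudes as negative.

latitude -55.011°, longitude -28.237°

Central angle δ = d/R = 0.098035 rad.
Start latitude φ₁ = -0.972271 rad; initial bearing θ = 4.765622 rad.
Applying the spherical law of cosines for sides, sin φ₂ = sin φ₁ cos δ + cos φ₁ sin δ cos θ = -0.819266, so φ₂ = -55.011°.
Then Δλ = atan2(-0.055069, 0.318348) = -0.171288 rad, from sin θ sin δ cos φ₁ over cos δ − sin φ₁ sin φ₂.
λ₂ = λ₁ + Δλ = -28.237°.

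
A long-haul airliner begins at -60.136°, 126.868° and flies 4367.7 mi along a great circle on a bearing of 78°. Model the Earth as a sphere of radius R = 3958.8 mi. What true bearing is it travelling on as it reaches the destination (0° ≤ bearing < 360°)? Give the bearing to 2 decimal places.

Angular distance δ = d/R = 4367.7 / 3958.8 = 1.103289 rad.
With φ₁ = -60.136° = -1.049571 rad and θ = 78° = 1.361357 rad:
Destination latitude: φ₂ = arcsin( sin φ₁ cos δ + cos φ₁ sin δ cos θ ) = arcsin(-0.298400) = -17.362°.
Then Δλ = atan2(0.434797, 0.191887) = 1.155179 rad, from sin θ sin δ cos φ₁ over cos δ − sin φ₁ sin φ₂.
λ₂ = 126.868° + 66.187° = 193.055°, normalized to (−180°, 180°] → -166.945°.
The forward bearing on arrival equals the back-azimuth from the destination plus 180°.
Back-azimuth from P₂ (-17.36°, -166.95°) to P₁ (-60.14°, 126.87°), with Δλ' = λ₁ − λ₂ = 293.81°: atan2( sin Δλ' cos φ₁ , cos φ₂ sin φ₁ − sin φ₂ cos φ₁ cos Δλ' ) = 210.68°.
Final bearing = (210.68° + 180°) mod 360° = 30.68°.

final bearing 30.68°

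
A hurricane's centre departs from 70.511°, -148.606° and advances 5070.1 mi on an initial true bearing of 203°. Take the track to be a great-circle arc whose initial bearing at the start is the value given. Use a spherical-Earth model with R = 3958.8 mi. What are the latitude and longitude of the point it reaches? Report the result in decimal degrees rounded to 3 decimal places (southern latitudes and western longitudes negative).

Central angle δ = d/R = 1.280716 rad.
With φ₁ = 70.511° = 1.230649 rad and θ = 203° = 3.543018 rad:
Destination latitude: φ₂ = arcsin( sin φ₁ cos δ + cos φ₁ sin δ cos θ ) = arcsin(-0.024633) = -1.411°.
Δλ = atan2( sin θ sin δ cos φ₁ , cos δ − sin φ₁ sin φ₂ ) = atan2(-0.124912, 0.309250) = -0.383879 rad = -21.995°.
λ₂ = -148.606° + -21.995° = -170.601°.

latitude -1.411°, longitude -170.601°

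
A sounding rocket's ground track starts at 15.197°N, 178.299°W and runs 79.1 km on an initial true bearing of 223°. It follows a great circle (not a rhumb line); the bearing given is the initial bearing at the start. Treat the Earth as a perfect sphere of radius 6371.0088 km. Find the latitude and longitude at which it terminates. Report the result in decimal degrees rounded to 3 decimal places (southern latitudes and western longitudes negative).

δ = 79.1/6371.0088 = 0.012416 rad (0.7114°).
With φ₁ = 15.197° = 0.265238 rad and θ = 223° = 3.892084 rad:
sin φ₂ = sin φ₁ cos δ + cos φ₁ sin δ cos θ = (0.262139)(0.999923) + (0.965030)(0.012415)(-0.731354) = 0.253356
φ₂ = asin(0.253356) = 0.256148 rad = 14.676°.
Then Δλ = atan2(-0.008171, 0.933509) = -0.008753 rad, from sin θ sin δ cos φ₁ over cos δ − sin φ₁ sin φ₂.
λ₂ = -178.299° + -0.502° = -178.801°.

latitude 14.676°, longitude -178.801°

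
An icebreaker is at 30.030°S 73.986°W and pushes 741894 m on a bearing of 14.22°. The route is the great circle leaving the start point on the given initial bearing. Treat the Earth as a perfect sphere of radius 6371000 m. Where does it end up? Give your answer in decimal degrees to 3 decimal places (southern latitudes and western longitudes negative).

latitude -23.550°, longitude -72.202°

The arc subtends δ = 741894/6371000 = 0.116449 rad at the centre.
Start latitude φ₁ = -0.524122 rad; initial bearing θ = 0.248186 rad.
Applying the spherical law of cosines for sides, sin φ₂ = sin φ₁ cos δ + cos φ₁ sin δ cos θ = -0.399557, so φ₂ = -23.550°.
Then Δλ = atan2(0.024709, 0.793268) = 0.031139 rad, from sin θ sin δ cos φ₁ over cos δ − sin φ₁ sin φ₂.
λ₂ = -73.986° + 1.784° = -72.202°.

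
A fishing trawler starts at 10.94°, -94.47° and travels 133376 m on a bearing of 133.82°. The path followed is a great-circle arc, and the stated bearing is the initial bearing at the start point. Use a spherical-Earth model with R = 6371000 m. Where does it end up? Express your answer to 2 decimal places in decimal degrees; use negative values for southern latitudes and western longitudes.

The arc subtends δ = 133376/6371000 = 0.020935 rad at the centre.
Converting: φ₁ = 0.190939 rad, θ = 2.335600 rad.
Applying the spherical law of cosines for sides, sin φ₂ = sin φ₁ cos δ + cos φ₁ sin δ cos θ = 0.175509, so φ₂ = 10.11°.
For the longitude increment, Δλ = atan2( sin θ sin δ cos φ₁, cos δ − sin φ₁ sin φ₂ ) = atan2(0.014829, 0.966473) = 0.88°.
λ₂ = -94.47° + 0.88° = -93.59°.

latitude 10.11°, longitude -93.59°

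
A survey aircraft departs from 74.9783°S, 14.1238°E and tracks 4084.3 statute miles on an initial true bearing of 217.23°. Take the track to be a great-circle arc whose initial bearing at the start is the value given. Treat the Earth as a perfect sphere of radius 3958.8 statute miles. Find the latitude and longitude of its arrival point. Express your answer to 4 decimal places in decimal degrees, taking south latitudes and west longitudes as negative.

latitude -42.2924°, longitude -121.2966°

Central angle δ = d/R = 1.031702 rad.
With φ₁ = -74.9783° = -1.308618 rad and θ = 217.23° = 3.791379 rad:
sin φ₂ = sin φ₁ cos δ + cos φ₁ sin δ cos θ = (-0.965828)(0.513359) + (0.259185)(0.858174)(-0.796213) = -0.672915
φ₂ = asin(-0.672915) = -0.738142 rad = -42.2924°.
Then Δλ = atan2(-0.134571, -0.136561) = -2.363532 rad, from sin θ sin δ cos φ₁ over cos δ − sin φ₁ sin φ₂.
Hence λ₂ = 14.1238° + -135.4204° = -121.2966°.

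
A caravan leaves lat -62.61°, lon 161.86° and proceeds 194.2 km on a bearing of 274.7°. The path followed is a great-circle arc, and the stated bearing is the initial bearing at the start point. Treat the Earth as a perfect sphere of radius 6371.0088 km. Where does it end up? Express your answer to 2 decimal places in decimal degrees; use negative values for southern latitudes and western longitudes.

latitude -62.42°, longitude 158.10°

Angular distance δ = d/R = 194.2 / 6371.0088 = 0.030482 rad.
With φ₁ = -62.61° = -1.092751 rad and θ = 274.7° = 4.794419 rad:
Destination latitude: φ₂ = arcsin( sin φ₁ cos δ + cos φ₁ sin δ cos θ ) = arcsin(-0.886334) = -62.42°.
For the longitude increment, Δλ = atan2( sin θ sin δ cos φ₁, cos δ − sin φ₁ sin φ₂ ) = atan2(-0.013974, 0.212563) = -3.76°.
Hence λ₂ = 161.86° + -3.76° = 158.10°.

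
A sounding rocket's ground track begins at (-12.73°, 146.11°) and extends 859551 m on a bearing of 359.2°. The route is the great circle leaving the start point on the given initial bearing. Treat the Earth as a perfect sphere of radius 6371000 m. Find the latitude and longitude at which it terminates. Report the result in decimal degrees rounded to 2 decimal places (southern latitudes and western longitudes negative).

Central angle δ = d/R = 0.134916 rad.
Start latitude φ₁ = -0.222180 rad; initial bearing θ = 6.269223 rad.
Destination latitude: φ₂ = arcsin( sin φ₁ cos δ + cos φ₁ sin δ cos θ ) = arcsin(-0.087166) = -5.00°.
For the longitude increment, Δλ = atan2( sin θ sin δ cos φ₁, cos δ − sin φ₁ sin φ₂ ) = atan2(-0.001832, 0.971705) = -0.11°.
λ₂ = 146.11° + -0.11° = 146.00°.

latitude -5.00°, longitude 146.00°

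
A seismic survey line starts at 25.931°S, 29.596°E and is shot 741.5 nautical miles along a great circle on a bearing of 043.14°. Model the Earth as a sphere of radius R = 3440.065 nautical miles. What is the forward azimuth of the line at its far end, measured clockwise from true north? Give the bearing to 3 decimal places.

δ = 741.5/3440.065 = 0.215548 rad (12.3500°).
Converting: φ₁ = -0.452581 rad, θ = 0.752935 rad.
Applying the spherical law of cosines for sides, sin φ₂ = sin φ₁ cos δ + cos φ₁ sin δ cos θ = -0.286815, so φ₂ = -16.667°.
Δλ = atan2( sin θ sin δ cos φ₁ , cos δ − sin φ₁ sin φ₂ ) = atan2(0.131525, 0.851439) = 0.153263 rad = 8.781°.
Hence λ₂ = 29.596° + 8.781° = 38.377°.
The forward bearing on arrival equals the back-azimuth from the destination plus 180°.
Back-azimuth from P₂ (-16.667°, 38.377°) to P₁ (-25.931°, 29.596°), with Δλ' = λ₁ − λ₂ = -8.781°: atan2( sin Δλ' cos φ₁ , cos φ₂ sin φ₁ − sin φ₂ cos φ₁ cos Δλ' ) = 219.934°.
Final bearing = (219.934° + 180°) mod 360° = 39.934°.

final bearing 39.934°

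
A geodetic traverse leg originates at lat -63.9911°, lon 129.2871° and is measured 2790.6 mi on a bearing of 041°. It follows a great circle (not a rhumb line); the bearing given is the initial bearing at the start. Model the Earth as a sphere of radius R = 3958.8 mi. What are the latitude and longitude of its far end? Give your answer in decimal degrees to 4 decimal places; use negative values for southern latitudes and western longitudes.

latitude -28.0401°, longitude 158.0796°

The arc subtends δ = 2790.6/3958.8 = 0.704911 rad at the centre.
Start latitude φ₁ = -1.116855 rad; initial bearing θ = 0.715585 rad.
Destination latitude: φ₂ = arcsin( sin φ₁ cos δ + cos φ₁ sin δ cos θ ) = arcsin(-0.470089) = -28.0401°.
Then Δλ = atan2(0.186413, 0.339188) = 0.502524 rad, from sin θ sin δ cos φ₁ over cos δ − sin φ₁ sin φ₂.
λ₂ = 129.2871° + 28.7925° = 158.0796°.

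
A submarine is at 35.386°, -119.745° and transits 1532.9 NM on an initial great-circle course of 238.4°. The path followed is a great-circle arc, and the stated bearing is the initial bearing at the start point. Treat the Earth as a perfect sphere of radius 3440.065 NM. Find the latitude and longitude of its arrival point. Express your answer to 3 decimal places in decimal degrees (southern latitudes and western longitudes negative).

latitude 19.780°, longitude -142.707°

δ = 1532.9/3440.065 = 0.445602 rad (25.5311°).
Start latitude φ₁ = 0.617602 rad; initial bearing θ = 4.160865 rad.
Applying the spherical law of cosines for sides, sin φ₂ = sin φ₁ cos δ + cos φ₁ sin δ cos θ = 0.338416, so φ₂ = 19.780°.
Δλ = atan2( sin θ sin δ cos φ₁ , cos δ − sin φ₁ sin φ₂ ) = atan2(-0.299282, 0.706381) = -0.400755 rad = -22.962°.
λ₂ = -119.745° + -22.962° = -142.707°.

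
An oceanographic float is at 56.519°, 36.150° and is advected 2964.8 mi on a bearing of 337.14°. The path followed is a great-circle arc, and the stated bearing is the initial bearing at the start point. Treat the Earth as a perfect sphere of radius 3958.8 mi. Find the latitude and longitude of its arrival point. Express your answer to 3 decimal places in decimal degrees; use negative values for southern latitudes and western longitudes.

latitude 73.135°, longitude -78.113°

Central angle δ = d/R = 0.748914 rad.
Start latitude φ₁ = 0.986443 rad; initial bearing θ = 5.884203 rad.
Destination latitude: φ₂ = arcsin( sin φ₁ cos δ + cos φ₁ sin δ cos θ ) = arcsin(0.956990) = 73.135°.
Then Δλ = atan2(-0.145911, -0.065767) = -1.994258 rad, from sin θ sin δ cos φ₁ over cos δ − sin φ₁ sin φ₂.
Hence λ₂ = 36.150° + -114.263° = -78.113°.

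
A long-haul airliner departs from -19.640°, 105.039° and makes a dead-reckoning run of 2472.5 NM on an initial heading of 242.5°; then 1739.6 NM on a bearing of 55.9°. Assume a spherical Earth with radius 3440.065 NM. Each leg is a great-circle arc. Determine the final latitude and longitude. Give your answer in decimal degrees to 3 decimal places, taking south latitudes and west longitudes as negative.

Apply the spherical direct solution leg by leg, carrying full precision between legs.
Leg 1: from (-19.640°, 105.039°), δ = 2472.5/3440.065 = 0.718736 rad, θ = 242.5° → φ = -32.637°, λ = 61.128°.
Leg 2: from (-32.637°, 61.128°), δ = 1739.6/3440.065 = 0.505688 rad, θ = 55.9° → φ = -14.070°, λ = 85.554°.

latitude -14.070°, longitude 85.554°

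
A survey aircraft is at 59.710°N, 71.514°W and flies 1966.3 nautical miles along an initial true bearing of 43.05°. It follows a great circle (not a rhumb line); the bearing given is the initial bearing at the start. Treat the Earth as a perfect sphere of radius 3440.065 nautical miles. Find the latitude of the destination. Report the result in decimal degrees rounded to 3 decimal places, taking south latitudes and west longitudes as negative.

The arc subtends δ = 1966.3/3440.065 = 0.571588 rad at the centre.
With φ₁ = 59.710° = 1.042136 rad and θ = 43.05° = 0.751364 rad:
sin φ₂ = sin φ₁ cos δ + cos φ₁ sin δ cos θ = (0.863484)(0.841043) + (0.504377)(0.540968)(0.730758) = 0.925616
φ₂ = asin(0.925616) = 1.182659 rad = 67.761°.
Then Δλ = atan2(0.186259, 0.041789) = 1.350091 rad, from sin θ sin δ cos φ₁ over cos δ − sin φ₁ sin φ₂.
λ₂ = λ₁ + Δλ = 5.841°.

latitude 67.761°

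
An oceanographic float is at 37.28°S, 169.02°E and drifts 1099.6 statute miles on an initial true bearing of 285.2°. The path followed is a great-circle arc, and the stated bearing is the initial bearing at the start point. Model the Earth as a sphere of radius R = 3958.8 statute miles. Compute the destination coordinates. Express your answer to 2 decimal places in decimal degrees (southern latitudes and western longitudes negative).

The arc subtends δ = 1099.6/3958.8 = 0.277761 rad at the centre.
Start latitude φ₁ = -0.650659 rad; initial bearing θ = 4.977679 rad.
Destination latitude: φ₂ = arcsin( sin φ₁ cos δ + cos φ₁ sin δ cos θ ) = arcsin(-0.525291) = -31.69°.
For the longitude increment, Δλ = atan2( sin θ sin δ cos φ₁, cos δ − sin φ₁ sin φ₂ ) = atan2(-0.210547, 0.643498) = -18.12°.
λ₂ = 169.02° + -18.12° = 150.90°.

latitude -31.69°, longitude 150.90°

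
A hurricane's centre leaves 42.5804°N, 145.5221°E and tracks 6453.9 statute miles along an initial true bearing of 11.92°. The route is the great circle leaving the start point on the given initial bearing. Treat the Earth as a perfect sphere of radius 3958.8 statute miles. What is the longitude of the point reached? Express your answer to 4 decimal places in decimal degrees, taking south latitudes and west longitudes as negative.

δ = 6453.9/3958.8 = 1.630267 rad (93.4074°).
Start latitude φ₁ = 0.743168 rad; initial bearing θ = 0.208043 rad.
Applying the spherical law of cosines for sides, sin φ₂ = sin φ₁ cos δ + cos φ₁ sin δ cos θ = 0.678962, so φ₂ = 42.7626°.
Then Δλ = atan2(0.151817, -0.518837) = 2.856930 rad, from sin θ sin δ cos φ₁ over cos δ − sin φ₁ sin φ₂.
λ₂ = 145.5221° + 163.6900° = 309.2121°, normalized to (−180°, 180°] → -50.7879°.

longitude -50.7879°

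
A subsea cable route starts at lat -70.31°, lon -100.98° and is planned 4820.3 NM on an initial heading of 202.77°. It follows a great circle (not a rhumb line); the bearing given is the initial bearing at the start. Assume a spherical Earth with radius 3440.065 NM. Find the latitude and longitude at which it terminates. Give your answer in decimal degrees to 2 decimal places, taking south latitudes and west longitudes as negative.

latitude -27.72°, longitude 104.55°

δ = 4820.3/3440.065 = 1.401224 rad (80.2842°).
Converting: φ₁ = -1.227141 rad, θ = 3.539004 rad.
sin φ₂ = sin φ₁ cos δ + cos φ₁ sin δ cos θ = (-0.941529)(0.168761) + (0.336931)(0.985657)(-0.922066) = -0.465110
φ₂ = asin(-0.465110) = -0.483759 rad = -27.72°.
For the longitude increment, Δλ = atan2( sin θ sin δ cos φ₁, cos δ − sin φ₁ sin φ₂ ) = atan2(-0.128533, -0.269154) = -154.47°.
λ₂ = -100.98° + -154.47° = -255.45°, normalized to (−180°, 180°] → 104.55°.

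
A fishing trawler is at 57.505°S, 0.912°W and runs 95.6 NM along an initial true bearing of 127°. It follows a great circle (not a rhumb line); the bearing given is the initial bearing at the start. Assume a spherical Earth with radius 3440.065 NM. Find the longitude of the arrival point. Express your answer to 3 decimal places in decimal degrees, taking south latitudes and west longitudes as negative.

longitude 1.518°

Central angle δ = d/R = 0.027790 rad.
Start latitude φ₁ = -1.003652 rad; initial bearing θ = 2.216568 rad.
Applying the spherical law of cosines for sides, sin φ₂ = sin φ₁ cos δ + cos φ₁ sin δ cos θ = -0.852096, so φ₂ = -58.440°.
Then Δλ = atan2(0.011922, 0.280923) = 0.042412 rad, from sin θ sin δ cos φ₁ over cos δ − sin φ₁ sin φ₂.
Hence λ₂ = -0.912° + 2.430° = 1.518°.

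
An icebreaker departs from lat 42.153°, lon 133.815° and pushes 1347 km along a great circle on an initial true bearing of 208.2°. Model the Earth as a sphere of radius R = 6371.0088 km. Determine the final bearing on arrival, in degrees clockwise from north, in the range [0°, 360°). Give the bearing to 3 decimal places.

Angular distance δ = d/R = 1347 / 6371.0088 = 0.211426 rad.
With φ₁ = 42.153° = 0.735709 rad and θ = 208.2° = 3.633776 rad:
Destination latitude: φ₂ = arcsin( sin φ₁ cos δ + cos φ₁ sin δ cos θ ) = arcsin(0.519058) = 31.269°.
Δλ = atan2( sin θ sin δ cos φ₁ , cos δ − sin φ₁ sin φ₂ ) = atan2(-0.073518, 0.629386) = -0.116282 rad = -6.662°.
λ₂ = 133.815° + -6.662° = 127.153°.
The forward bearing on arrival equals the back-azimuth from the destination plus 180°.
Back-azimuth from P₂ (31.269°, 127.153°) to P₁ (42.153°, 133.815°), with Δλ' = λ₁ − λ₂ = 6.662°: atan2( sin Δλ' cos φ₁ , cos φ₂ sin φ₁ − sin φ₂ cos φ₁ cos Δλ' ) = 24.196°.
Final bearing = (24.196° + 180°) mod 360° = 204.196°.

final bearing 204.196°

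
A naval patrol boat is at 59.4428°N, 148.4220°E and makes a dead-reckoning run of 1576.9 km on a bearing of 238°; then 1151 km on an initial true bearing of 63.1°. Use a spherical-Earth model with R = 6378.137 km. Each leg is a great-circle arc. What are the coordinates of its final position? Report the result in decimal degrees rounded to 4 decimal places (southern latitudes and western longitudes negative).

Apply the spherical direct solution leg by leg, carrying full precision between legs.
Leg 1: from (59.4428°, 148.4220°), δ = 1576.9/6378.137 = 0.247235 rad, θ = 238° → φ = 50.2648°, λ = 129.4768°.
Leg 2: from (50.2648°, 129.4768°), δ = 1151/6378.137 = 0.180460 rad, θ = 63.1° → φ = 53.9426°, λ = 145.2565°.

latitude 53.9426°, longitude 145.2565°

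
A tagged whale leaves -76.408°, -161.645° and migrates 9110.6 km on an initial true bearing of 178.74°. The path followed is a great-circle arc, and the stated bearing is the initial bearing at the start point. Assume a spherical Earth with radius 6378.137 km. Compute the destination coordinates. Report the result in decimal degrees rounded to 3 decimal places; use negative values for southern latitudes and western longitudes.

Central angle δ = d/R = 1.428411 rad.
Converting: φ₁ = -1.333571 rad, θ = 3.119602 rad.
Applying the spherical law of cosines for sides, sin φ₂ = sin φ₁ cos δ + cos φ₁ sin δ cos θ = -0.370503, so φ₂ = -21.747°.
Then Δλ = atan2(0.005115, -0.218221) = 3.118156 rad, from sin θ sin δ cos φ₁ over cos δ − sin φ₁ sin φ₂.
λ₂ = -161.645° + 178.657° = 17.012°.

latitude -21.747°, longitude 17.012°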